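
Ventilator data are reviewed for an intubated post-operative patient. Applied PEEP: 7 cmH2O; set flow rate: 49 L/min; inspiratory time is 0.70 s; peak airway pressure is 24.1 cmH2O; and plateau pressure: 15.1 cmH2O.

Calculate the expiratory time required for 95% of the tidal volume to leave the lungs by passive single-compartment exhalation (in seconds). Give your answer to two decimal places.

2.33

Flow: 49 L/min ÷ 60 = 0.8167 L/s.
Vt = flow × Ti = 0.8167 L/s × 0.70 s × 1000 mL/L = 571.69 mL.
R = (PIP − Pplat)/V̇ = (24.1 − 15.1) / 0.8167 = 9.0/0.8167 = 11.02 cmH2O·s/L.
C = Vt/(Pplat − PEEP) = 571.69 / (15.1 − 7) = 571.69/8.1 = 70.579 mL/cmH2O.
τ = R × C = 11.02 × 0.07058 L/cmH2O = 0.7778 s.
t = −τ·ln(1 − 0.95) = −0.7778·ln(0.05) = 2.33 s.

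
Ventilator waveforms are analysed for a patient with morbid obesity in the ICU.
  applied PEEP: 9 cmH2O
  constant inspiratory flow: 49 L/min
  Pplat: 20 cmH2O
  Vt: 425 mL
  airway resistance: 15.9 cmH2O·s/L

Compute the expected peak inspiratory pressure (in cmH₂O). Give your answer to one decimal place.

Flow: 49 L/min ÷ 60 = 0.8167 L/s.
PIP = Pplat + Raw × flow = 20 + 15.9 × 0.8167 = 20 + 12.986 = 32.986 cmH2O.

33.0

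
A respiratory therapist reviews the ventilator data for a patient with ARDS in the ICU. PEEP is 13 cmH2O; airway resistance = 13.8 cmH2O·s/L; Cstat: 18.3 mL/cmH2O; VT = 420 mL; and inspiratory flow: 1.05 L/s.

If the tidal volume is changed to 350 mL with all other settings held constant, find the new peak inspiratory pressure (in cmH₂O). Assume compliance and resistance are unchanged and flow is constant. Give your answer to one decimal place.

PIP = Vt/C + R·V̇ + PEEP (constant-flow equation of motion).
Only the elastic term changes: ΔPIP = ΔVt / C = (350 − 420) / 18.3 = -3.825 cmH2O.
Original PIP = 420/18.3 + 13.8×1.05 + 13 = 50.441 cmH2O; new PIP = 50.441 + (-3.825) = 46.616 cmH2O.

46.6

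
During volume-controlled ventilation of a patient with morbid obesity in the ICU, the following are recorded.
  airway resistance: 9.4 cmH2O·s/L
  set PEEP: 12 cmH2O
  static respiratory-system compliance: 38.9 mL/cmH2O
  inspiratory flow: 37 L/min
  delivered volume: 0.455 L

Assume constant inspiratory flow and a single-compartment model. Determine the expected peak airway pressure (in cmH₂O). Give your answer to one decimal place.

29.5

Flow: 37 L/min ÷ 60 = 0.6167 L/s.
Equation of motion (constant flow): PIP = Vt/C + R·V̇ + PEEP.
PIP = 455/38.9 + 9.4×0.6167 + 12 = 11.697 + 5.797 + 12 = 29.494 cmH2O.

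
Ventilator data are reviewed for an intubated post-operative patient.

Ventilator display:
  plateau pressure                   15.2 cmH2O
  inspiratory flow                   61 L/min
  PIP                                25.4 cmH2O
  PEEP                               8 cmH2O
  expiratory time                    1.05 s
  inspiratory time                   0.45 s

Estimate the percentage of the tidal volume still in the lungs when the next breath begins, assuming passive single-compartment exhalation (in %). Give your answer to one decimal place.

19.3

Flow: 61 L/min ÷ 60 = 1.0167 L/s.
Vt = flow × Ti = 1.0167 L/s × 0.45 s × 1000 mL/L = 457.52 mL.
R = (PIP − Pplat)/V̇ = (25.4 − 15.2) / 1.0167 = 10.2/1.0167 = 10.032 cmH2O·s/L.
C = Vt/(Pplat − PEEP) = 457.52 / (15.2 − 8) = 457.52/7.2 = 63.544 mL/cmH2O.
τ = R × C = 10.032 × 0.06354 L/cmH2O = 0.6374 s.
Fraction remaining at end-expiration = e^(−Te/τ) = e^(−1.05/0.6374) = 0.1926 → 19.26%.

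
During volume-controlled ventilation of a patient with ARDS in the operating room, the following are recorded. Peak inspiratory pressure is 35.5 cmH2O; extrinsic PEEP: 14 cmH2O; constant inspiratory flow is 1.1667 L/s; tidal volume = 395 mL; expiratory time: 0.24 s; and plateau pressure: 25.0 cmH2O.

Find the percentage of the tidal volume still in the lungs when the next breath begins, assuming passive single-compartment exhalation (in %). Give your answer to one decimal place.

R = (PIP − Pplat)/V̇ = (35.5 − 25.0) / 1.1667 = 10.5/1.1667 = 9.0 cmH2O·s/L.
C = Vt/(Pplat − PEEP) = 395.0 / (25.0 − 14) = 395.0/11.0 = 35.909 mL/cmH2O.
τ = R × C = 9.0 × 0.03591 L/cmH2O = 0.3232 s.
Fraction remaining at end-expiration = e^(−Te/τ) = e^(−0.24/0.3232) = 0.4759 → 47.59%.

47.6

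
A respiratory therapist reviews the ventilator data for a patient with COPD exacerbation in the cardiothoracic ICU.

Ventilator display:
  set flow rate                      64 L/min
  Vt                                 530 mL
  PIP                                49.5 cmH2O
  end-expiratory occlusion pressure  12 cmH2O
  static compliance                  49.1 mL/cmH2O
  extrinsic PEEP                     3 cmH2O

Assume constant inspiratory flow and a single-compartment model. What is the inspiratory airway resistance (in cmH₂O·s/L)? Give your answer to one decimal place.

25.0

Flow: 64 L/min ÷ 60 = 1.0667 L/s.
Total PEEP = 12 cmH2O (set 3 + intrinsic 9); this is the baseline alveolar pressure.
Equation of motion (constant flow): PIP = Vt/C + R·V̇ + PEEP.
R·V̇ = PIP − Vt/C − PEEP = 49.5 − 530/49.1 − 12 = 49.5 − 10.794 − 12 = 26.706 cmH2O.
R = 26.706 / 1.0667 = 25.036 cmH2O·s/L.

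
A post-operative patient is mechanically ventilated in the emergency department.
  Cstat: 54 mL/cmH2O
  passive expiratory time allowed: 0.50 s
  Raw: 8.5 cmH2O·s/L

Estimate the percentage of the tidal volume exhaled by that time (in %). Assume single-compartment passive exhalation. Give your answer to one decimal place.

66.4

τ = R × C = 8.5 × 54 mL/cmH2O = 8.5 × 0.054 L/cmH2O = 0.459 s.
Passive exhalation: V(t)/V₀ = e^(−t/τ) = e^(−0.50/0.459) = 0.3364.
Fraction exhaled = 1 − 0.3364 = 0.6636 → 66.36%.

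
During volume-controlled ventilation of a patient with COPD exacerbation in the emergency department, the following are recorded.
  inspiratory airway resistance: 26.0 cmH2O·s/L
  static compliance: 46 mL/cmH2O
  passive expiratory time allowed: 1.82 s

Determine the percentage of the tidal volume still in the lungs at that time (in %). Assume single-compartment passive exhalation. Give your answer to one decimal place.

τ = R × C = 26.0 × 46 mL/cmH2O = 26.0 × 0.046 L/cmH2O = 1.196 s.
Passive exhalation: V(t)/V₀ = e^(−t/τ) = e^(−1.82/1.196) = 0.2183.
Fraction remaining = 0.2183 → 21.83%.

21.8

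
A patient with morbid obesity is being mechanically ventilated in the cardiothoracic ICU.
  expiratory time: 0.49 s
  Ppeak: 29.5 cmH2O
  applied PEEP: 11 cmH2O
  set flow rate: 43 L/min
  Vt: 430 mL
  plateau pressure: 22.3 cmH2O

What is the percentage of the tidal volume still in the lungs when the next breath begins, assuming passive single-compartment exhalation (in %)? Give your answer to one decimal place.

Flow: 43 L/min ÷ 60 = 0.7167 L/s.
R = (PIP − Pplat)/V̇ = (29.5 − 22.3) / 0.7167 = 7.2/0.7167 = 10.046 cmH2O·s/L.
C = Vt/(Pplat − PEEP) = 430.0 / (22.3 − 11) = 430.0/11.3 = 38.053 mL/cmH2O.
τ = R × C = 10.046 × 0.03805 L/cmH2O = 0.3823 s.
Fraction remaining at end-expiration = e^(−Te/τ) = e^(−0.49/0.3823) = 0.2776 → 27.76%.

27.8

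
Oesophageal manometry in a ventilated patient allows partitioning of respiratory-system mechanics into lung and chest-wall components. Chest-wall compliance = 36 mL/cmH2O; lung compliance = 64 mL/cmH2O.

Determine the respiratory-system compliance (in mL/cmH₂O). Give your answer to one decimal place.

Lung and chest wall are elastances in series: 1/Crs = 1/CL + 1/Ccw.
1/Crs = 1/64 + 1/36 = 0.0434.
Crs = 23.041 mL/cmH2O.

23.0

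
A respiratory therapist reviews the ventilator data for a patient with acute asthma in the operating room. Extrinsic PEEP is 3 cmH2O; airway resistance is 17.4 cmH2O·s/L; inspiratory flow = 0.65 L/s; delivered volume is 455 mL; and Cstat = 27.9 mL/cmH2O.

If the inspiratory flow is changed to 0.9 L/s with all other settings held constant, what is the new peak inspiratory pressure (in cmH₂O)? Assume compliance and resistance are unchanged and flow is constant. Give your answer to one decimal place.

PIP = Vt/C + R·V̇ + PEEP (constant-flow equation of motion).
Only the resistive term changes: ΔPIP = R × ΔV̇ = 17.4 × (0.9 − 0.65) = 17.4 × 0.25 = 4.35 cmH2O.
Original PIP = 455/27.9 + 17.4×0.65 + 3 = 30.618 cmH2O; new PIP = 30.618 + (4.35) = 34.968 cmH2O.

35.0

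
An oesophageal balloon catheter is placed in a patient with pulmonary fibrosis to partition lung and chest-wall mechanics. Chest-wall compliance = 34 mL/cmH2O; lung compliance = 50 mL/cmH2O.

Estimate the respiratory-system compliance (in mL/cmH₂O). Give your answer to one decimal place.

Lung and chest wall are elastances in series: 1/Crs = 1/CL + 1/Ccw.
1/Crs = 1/50 + 1/34 = 0.04941.
Crs = 20.239 mL/cmH2O.

20.2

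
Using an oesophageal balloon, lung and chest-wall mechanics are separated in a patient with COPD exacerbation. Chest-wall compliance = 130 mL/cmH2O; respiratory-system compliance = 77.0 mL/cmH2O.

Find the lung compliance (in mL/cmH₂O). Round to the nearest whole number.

189

1/CL = 1/Crs − 1/Ccw.
1/CL = 1/77.0 − 1/130 = 0.005295.
CL = 188.86 mL/cmH2O.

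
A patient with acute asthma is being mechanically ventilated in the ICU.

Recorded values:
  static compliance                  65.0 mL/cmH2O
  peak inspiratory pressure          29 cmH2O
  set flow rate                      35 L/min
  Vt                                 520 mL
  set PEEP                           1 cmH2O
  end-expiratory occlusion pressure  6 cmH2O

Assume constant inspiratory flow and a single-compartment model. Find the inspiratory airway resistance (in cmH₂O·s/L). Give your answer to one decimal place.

25.7

Flow: 35 L/min ÷ 60 = 0.5833 L/s.
Total PEEP = 6 cmH2O (set 1 + intrinsic 5); this is the baseline alveolar pressure.
Equation of motion (constant flow): PIP = Vt/C + R·V̇ + PEEP.
R·V̇ = PIP − Vt/C − PEEP = 29 − 520/65.0 − 6 = 29 − 8.0 − 6 = 15.0 cmH2O.
R = 15.0 / 0.5833 = 25.716 cmH2O·s/L.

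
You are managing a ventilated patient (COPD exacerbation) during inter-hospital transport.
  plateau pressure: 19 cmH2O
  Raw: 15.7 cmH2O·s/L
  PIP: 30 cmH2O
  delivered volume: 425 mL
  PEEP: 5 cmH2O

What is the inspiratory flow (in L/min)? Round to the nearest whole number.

flow = (PIP − Pplat) / Raw = (30 − 19) / 15.7 = 0.7006 L/s × 60 = 42.036 L/min.

42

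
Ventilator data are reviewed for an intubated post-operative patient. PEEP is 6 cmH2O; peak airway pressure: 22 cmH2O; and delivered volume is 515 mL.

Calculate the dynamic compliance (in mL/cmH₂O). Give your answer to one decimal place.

Dynamic compliance = Vt / (PIP − PEEP) = 515 / (22 − 6) = 515 / 16.0 = 32.188 mL/cmH2O.

32.2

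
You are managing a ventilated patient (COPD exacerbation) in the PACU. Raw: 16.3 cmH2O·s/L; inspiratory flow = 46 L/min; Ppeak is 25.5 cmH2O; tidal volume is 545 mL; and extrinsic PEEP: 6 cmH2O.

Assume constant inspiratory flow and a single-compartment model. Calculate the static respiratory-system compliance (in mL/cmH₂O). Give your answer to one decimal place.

Flow: 46 L/min ÷ 60 = 0.7667 L/s.
Equation of motion (constant flow): PIP = Vt/C + R·V̇ + PEEP.
Vt/C = PIP − R·V̇ − PEEP = 25.5 − 16.3×0.7667 − 6 = 25.5 − 12.497 − 6 = 7.003 cmH2O.
C = Vt / 7.003 = 545 / 7.003 = 77.824 mL/cmH2O.

77.8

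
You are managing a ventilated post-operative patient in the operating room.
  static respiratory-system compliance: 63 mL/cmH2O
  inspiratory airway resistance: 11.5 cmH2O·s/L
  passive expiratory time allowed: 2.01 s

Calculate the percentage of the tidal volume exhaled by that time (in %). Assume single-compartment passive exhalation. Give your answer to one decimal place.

τ = R × C = 11.5 × 63 mL/cmH2O = 11.5 × 0.063 L/cmH2O = 0.7245 s.
Passive exhalation: V(t)/V₀ = e^(−t/τ) = e^(−2.01/0.7245) = 0.06239.
Fraction exhaled = 1 − 0.06239 = 0.9376 → 93.76%.

93.8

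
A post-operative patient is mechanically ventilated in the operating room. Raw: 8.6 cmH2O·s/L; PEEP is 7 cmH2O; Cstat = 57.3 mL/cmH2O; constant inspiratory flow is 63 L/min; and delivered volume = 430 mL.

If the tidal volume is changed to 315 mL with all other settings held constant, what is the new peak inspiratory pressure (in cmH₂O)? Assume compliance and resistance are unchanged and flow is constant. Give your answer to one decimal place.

Flow: 63 L/min ÷ 60 = 1.05 L/s.
PIP = Vt/C + R·V̇ + PEEP (constant-flow equation of motion).
Only the elastic term changes: ΔPIP = ΔVt / C = (315 − 430) / 57.3 = -2.007 cmH2O.
Original PIP = 430/57.3 + 8.6×1.05 + 7 = 23.534 cmH2O; new PIP = 23.534 + (-2.007) = 21.527 cmH2O.

21.5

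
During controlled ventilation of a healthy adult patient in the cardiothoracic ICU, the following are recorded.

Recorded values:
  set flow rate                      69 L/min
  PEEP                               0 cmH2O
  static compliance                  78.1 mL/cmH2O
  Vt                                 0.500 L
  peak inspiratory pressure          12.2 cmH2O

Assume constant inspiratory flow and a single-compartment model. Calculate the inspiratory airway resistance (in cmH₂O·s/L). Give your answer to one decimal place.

5.0

Flow: 69 L/min ÷ 60 = 1.15 L/s.
Equation of motion (constant flow): PIP = Vt/C + R·V̇ + PEEP.
R·V̇ = PIP − Vt/C − PEEP = 12.2 − 500/78.1 − 0 = 12.2 − 6.402 − 0 = 5.798 cmH2O.
R = 5.798 / 1.15 = 5.042 cmH2O·s/L.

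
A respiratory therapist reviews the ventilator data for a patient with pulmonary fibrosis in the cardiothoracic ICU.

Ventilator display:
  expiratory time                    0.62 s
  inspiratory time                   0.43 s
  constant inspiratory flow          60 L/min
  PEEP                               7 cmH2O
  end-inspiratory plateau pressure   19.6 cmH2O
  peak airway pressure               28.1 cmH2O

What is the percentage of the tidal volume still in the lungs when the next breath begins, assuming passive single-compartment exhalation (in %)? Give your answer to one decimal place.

Flow: 60 L/min ÷ 60 = 1 L/s.
Vt = flow × Ti = 1 L/s × 0.43 s × 1000 mL/L = 430.0 mL.
R = (PIP − Pplat)/V̇ = (28.1 − 19.6) / 1 = 8.5/1 = 8.5 cmH2O·s/L.
C = Vt/(Pplat − PEEP) = 430.0 / (19.6 − 7) = 430.0/12.6 = 34.127 mL/cmH2O.
τ = R × C = 8.5 × 0.03413 L/cmH2O = 0.2901 s.
Fraction remaining at end-expiration = e^(−Te/τ) = e^(−0.62/0.2901) = 0.118 → 11.8%.

11.8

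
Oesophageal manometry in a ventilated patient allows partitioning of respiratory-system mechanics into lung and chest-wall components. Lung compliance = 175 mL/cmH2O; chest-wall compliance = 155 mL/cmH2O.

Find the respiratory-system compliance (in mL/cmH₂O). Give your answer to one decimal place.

Lung and chest wall are elastances in series: 1/Crs = 1/CL + 1/Ccw.
1/Crs = 1/175 + 1/155 = 0.01217.
Crs = 82.169 mL/cmH2O.

82.2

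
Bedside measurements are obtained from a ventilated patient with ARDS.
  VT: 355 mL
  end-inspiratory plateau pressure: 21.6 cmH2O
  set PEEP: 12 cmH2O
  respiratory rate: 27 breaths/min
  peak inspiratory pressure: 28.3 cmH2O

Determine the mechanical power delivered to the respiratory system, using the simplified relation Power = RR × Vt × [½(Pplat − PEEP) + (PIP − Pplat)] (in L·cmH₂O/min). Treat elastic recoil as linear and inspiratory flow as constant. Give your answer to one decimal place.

Per-breath work = Vt × [½(Pplat−PEEP) + (PIP−Pplat)] = 0.355 × [0.5×9.6 + 6.7] = 0.355 × 11.5 = 4.083 L·cmH2O.
Power = 27 × 4.083 = 110.24 L·cmH2O/min.

110.2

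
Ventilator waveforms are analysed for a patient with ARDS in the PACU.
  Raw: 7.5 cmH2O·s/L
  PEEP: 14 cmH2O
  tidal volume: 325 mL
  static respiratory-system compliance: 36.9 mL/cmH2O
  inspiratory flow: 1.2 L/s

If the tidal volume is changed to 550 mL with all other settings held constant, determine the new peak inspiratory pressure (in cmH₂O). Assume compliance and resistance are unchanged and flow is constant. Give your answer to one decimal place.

37.9

PIP = Vt/C + R·V̇ + PEEP (constant-flow equation of motion).
Only the elastic term changes: ΔPIP = ΔVt / C = (550 − 325) / 36.9 = 6.098 cmH2O.
Original PIP = 325/36.9 + 7.5×1.2 + 14 = 31.808 cmH2O; new PIP = 31.808 + (6.098) = 37.906 cmH2O.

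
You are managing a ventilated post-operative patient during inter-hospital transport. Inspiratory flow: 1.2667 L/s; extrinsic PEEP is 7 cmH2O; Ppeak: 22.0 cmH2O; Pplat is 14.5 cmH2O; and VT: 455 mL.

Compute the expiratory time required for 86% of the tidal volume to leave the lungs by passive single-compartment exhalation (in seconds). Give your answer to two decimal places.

0.71

R = (PIP − Pplat)/V̇ = (22.0 − 14.5) / 1.2667 = 7.5/1.2667 = 5.921 cmH2O·s/L.
C = Vt/(Pplat − PEEP) = 455.0 / (14.5 − 7) = 455.0/7.5 = 60.667 mL/cmH2O.
τ = R × C = 5.921 × 0.06067 L/cmH2O = 0.3592 s.
t = −τ·ln(1 − 0.86) = −0.3592·ln(0.14) = 0.7062 s.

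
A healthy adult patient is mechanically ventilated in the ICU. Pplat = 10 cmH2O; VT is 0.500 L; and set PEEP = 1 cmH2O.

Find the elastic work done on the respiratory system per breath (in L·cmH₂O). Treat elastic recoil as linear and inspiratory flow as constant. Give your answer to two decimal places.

Elastic work ≈ ½ × (Pplat − PEEP) × Vt = 0.5 × (10 − 1) × 0.500 L = 0.5 × 9.0 × 0.500 = 2.25 L·cmH2O.

2.25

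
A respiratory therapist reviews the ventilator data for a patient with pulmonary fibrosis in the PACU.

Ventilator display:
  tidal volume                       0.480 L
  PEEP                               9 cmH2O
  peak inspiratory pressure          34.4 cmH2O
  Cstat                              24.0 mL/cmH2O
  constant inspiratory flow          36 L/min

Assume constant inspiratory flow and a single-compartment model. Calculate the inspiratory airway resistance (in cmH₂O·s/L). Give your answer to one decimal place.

9.0

Flow: 36 L/min ÷ 60 = 0.6 L/s.
Equation of motion (constant flow): PIP = Vt/C + R·V̇ + PEEP.
R·V̇ = PIP − Vt/C − PEEP = 34.4 − 480/24.0 − 9 = 34.4 − 20.0 − 9 = 5.4 cmH2O.
R = 5.4 / 0.6 = 9.0 cmH2O·s/L.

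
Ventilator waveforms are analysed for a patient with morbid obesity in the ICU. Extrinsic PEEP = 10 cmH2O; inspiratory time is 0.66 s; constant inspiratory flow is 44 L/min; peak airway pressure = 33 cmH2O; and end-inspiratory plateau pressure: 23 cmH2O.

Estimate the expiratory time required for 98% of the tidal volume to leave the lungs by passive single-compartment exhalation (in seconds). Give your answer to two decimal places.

1.99

Flow: 44 L/min ÷ 60 = 0.7333 L/s.
Vt = flow × Ti = 0.7333 L/s × 0.66 s × 1000 mL/L = 483.98 mL.
R = (PIP − Pplat)/V̇ = (33 − 23) / 0.7333 = 10.0/0.7333 = 13.637 cmH2O·s/L.
C = Vt/(Pplat − PEEP) = 483.98 / (23 − 10) = 483.98/13.0 = 37.229 mL/cmH2O.
τ = R × C = 13.637 × 0.03723 L/cmH2O = 0.5077 s.
t = −τ·ln(1 − 0.98) = −0.5077·ln(0.02) = 1.986 s.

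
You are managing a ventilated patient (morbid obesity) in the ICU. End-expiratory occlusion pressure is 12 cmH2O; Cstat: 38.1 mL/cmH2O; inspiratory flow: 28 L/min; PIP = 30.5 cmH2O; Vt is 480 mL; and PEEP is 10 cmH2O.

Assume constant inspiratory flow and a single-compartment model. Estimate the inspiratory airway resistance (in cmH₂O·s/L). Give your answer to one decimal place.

Flow: 28 L/min ÷ 60 = 0.4667 L/s.
Total PEEP = 12 cmH2O (set 10 + intrinsic 2); this is the baseline alveolar pressure.
Equation of motion (constant flow): PIP = Vt/C + R·V̇ + PEEP.
R·V̇ = PIP − Vt/C − PEEP = 30.5 − 480/38.1 − 12 = 30.5 − 12.598 − 12 = 5.902 cmH2O.
R = 5.902 / 0.4667 = 12.646 cmH2O·s/L.

12.6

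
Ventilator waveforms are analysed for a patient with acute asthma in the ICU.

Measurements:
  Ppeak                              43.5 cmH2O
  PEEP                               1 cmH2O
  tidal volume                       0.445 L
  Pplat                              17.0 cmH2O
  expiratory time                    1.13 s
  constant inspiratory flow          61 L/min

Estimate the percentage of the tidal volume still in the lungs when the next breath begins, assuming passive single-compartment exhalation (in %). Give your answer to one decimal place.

Flow: 61 L/min ÷ 60 = 1.0167 L/s.
R = (PIP − Pplat)/V̇ = (43.5 − 17.0) / 1.0167 = 26.5/1.0167 = 26.065 cmH2O·s/L.
C = Vt/(Pplat − PEEP) = 445.0 / (17.0 − 1) = 445.0/16.0 = 27.813 mL/cmH2O.
τ = R × C = 26.065 × 0.02781 L/cmH2O = 0.7249 s.
Fraction remaining at end-expiration = e^(−Te/τ) = e^(−1.13/0.7249) = 0.2104 → 21.04%.

21.0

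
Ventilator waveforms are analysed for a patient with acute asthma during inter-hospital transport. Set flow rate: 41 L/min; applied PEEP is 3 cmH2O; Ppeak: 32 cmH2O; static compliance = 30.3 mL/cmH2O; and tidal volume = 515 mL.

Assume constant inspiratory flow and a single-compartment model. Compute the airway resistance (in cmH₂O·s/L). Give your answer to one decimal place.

Flow: 41 L/min ÷ 60 = 0.6833 L/s.
Equation of motion (constant flow): PIP = Vt/C + R·V̇ + PEEP.
R·V̇ = PIP − Vt/C − PEEP = 32 − 515/30.3 − 3 = 32 − 16.997 − 3 = 12.003 cmH2O.
R = 12.003 / 0.6833 = 17.566 cmH2O·s/L.

17.6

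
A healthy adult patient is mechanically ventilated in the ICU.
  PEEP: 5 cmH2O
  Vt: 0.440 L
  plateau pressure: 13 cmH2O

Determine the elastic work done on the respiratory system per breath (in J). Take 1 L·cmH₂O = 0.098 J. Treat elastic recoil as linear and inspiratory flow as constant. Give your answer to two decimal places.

0.17

Elastic work ≈ ½ × (Pplat − PEEP) × Vt = 0.5 × (13 − 5) × 0.440 L = 0.5 × 8.0 × 0.440 = 1.76 L·cmH2O.
× 0.098 J/(L·cmH2O) → 0.1725 J.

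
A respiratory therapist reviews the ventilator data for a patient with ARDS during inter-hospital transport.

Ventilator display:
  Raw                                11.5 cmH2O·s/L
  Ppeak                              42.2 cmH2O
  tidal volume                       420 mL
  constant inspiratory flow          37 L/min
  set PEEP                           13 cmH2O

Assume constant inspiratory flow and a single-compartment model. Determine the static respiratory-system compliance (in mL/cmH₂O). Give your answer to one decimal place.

Flow: 37 L/min ÷ 60 = 0.6167 L/s.
Equation of motion (constant flow): PIP = Vt/C + R·V̇ + PEEP.
Vt/C = PIP − R·V̇ − PEEP = 42.2 − 11.5×0.6167 − 13 = 42.2 − 7.092 − 13 = 22.108 cmH2O.
C = Vt / 22.108 = 420 / 22.108 = 18.998 mL/cmH2O.

19.0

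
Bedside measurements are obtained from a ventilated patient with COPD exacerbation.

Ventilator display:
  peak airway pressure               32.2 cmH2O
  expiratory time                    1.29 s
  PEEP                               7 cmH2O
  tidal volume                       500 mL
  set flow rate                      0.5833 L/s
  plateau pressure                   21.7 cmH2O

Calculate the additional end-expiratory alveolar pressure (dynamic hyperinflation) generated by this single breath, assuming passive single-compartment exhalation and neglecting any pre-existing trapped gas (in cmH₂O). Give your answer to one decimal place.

1.8

R = (PIP − Pplat)/V̇ = (32.2 − 21.7) / 0.5833 = 10.5/0.5833 = 18.001 cmH2O·s/L.
C = Vt/(Pplat − PEEP) = 500.0 / (21.7 − 7) = 500.0/14.7 = 34.014 mL/cmH2O.
τ = R × C = 18.001 × 0.03401 L/cmH2O = 0.6122 s.
Fraction remaining = e^(−Te/τ) = e^(−1.29/0.6122) = 0.1216; trapped volume = 500.0 × 0.1216 = 60.8 mL.
Additional alveolar pressure from trapping ≈ V_trapped / C = 60.8 / 34.014 = 1.787 cmH2O.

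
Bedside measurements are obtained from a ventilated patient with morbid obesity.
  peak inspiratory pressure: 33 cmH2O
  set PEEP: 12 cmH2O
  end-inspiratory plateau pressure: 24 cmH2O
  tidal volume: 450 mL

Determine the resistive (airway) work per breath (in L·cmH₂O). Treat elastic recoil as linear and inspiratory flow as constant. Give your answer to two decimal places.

4.05

With constant inspiratory flow the resistive pressure is constant at PIP − Pplat = 33 − 24 = 9.0 cmH2O, so resistive work = 9.0 × 0.450 = 4.05 L·cmH2O.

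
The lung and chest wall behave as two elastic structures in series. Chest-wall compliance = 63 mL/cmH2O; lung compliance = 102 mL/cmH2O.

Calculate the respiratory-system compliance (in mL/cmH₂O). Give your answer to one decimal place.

38.9

Lung and chest wall are elastances in series: 1/Crs = 1/CL + 1/Ccw.
1/Crs = 1/102 + 1/63 = 0.02568.
Crs = 38.941 mL/cmH2O.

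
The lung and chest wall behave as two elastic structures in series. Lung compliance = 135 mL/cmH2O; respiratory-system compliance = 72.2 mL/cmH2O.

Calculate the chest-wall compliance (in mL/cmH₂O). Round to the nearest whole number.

155

1/Ccw = 1/Crs − 1/CL.
1/Ccw = 1/72.2 − 1/135 = 0.006443.
Ccw = 155.21 mL/cmH2O.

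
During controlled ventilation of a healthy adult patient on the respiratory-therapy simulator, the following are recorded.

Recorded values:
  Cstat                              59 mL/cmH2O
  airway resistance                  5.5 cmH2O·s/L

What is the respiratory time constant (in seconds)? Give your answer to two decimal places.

0.32

τ = R × C = 5.5 × 59 mL/cmH2O = 5.5 × 0.059 L/cmH2O = 0.3245 s.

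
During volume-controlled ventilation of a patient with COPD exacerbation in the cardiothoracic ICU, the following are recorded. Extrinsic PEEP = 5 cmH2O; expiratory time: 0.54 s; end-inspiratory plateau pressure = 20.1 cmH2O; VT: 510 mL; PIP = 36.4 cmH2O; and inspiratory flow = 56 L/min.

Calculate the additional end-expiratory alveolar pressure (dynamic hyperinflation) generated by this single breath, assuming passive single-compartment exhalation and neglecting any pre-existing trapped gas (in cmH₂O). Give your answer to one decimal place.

6.0

Flow: 56 L/min ÷ 60 = 0.9333 L/s.
R = (PIP − Pplat)/V̇ = (36.4 − 20.1) / 0.9333 = 16.3/0.9333 = 17.465 cmH2O·s/L.
C = Vt/(Pplat − PEEP) = 510.0 / (20.1 − 5) = 510.0/15.1 = 33.775 mL/cmH2O.
τ = R × C = 17.465 × 0.03378 L/cmH2O = 0.59 s.
Fraction remaining = e^(−Te/τ) = e^(−0.54/0.59) = 0.4004; trapped volume = 510.0 × 0.4004 = 204.2 mL.
Additional alveolar pressure from trapping ≈ V_trapped / C = 204.2 / 33.775 = 6.046 cmH2O.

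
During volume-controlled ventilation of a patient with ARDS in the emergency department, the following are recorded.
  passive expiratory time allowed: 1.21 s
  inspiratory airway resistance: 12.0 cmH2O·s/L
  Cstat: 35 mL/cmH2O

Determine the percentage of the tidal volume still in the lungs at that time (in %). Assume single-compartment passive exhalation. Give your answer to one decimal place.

τ = R × C = 12.0 × 35 mL/cmH2O = 12.0 × 0.035 L/cmH2O = 0.42 s.
Passive exhalation: V(t)/V₀ = e^(−t/τ) = e^(−1.21/0.42) = 0.05608.
Fraction remaining = 0.05608 → 5.608%.

5.6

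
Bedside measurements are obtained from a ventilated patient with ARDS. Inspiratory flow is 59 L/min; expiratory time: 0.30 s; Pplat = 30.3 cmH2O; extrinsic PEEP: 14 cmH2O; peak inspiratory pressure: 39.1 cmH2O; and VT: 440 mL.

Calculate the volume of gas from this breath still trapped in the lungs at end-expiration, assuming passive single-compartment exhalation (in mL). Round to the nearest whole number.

127

Flow: 59 L/min ÷ 60 = 0.9833 L/s.
R = (PIP − Pplat)/V̇ = (39.1 − 30.3) / 0.9833 = 8.8/0.9833 = 8.949 cmH2O·s/L.
C = Vt/(Pplat − PEEP) = 440.0 / (30.3 − 14) = 440.0/16.3 = 26.994 mL/cmH2O.
τ = R × C = 8.949 × 0.02699 L/cmH2O = 0.2415 s.
Fraction remaining = e^(−Te/τ) = e^(−0.30/0.2415) = 0.2887.
Trapped volume = 440.0 × 0.2887 = 127.03 mL.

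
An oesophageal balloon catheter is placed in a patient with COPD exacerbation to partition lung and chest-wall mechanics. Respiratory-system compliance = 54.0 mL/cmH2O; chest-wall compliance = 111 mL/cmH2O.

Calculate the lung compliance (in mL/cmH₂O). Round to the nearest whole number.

105

1/CL = 1/Crs − 1/Ccw.
1/CL = 1/54.0 − 1/111 = 0.00951.
CL = 105.15 mL/cmH2O.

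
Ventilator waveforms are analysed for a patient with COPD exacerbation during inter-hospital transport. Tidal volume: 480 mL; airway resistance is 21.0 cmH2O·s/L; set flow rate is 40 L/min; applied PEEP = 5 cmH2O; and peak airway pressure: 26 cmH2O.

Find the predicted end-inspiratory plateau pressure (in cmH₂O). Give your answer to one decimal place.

Flow: 40 L/min ÷ 60 = 0.6667 L/s.
Pplat = PIP − Raw × flow = 26 − 21.0 × 0.6667 = 26 − 14.001 = 11.999 cmH2O.

12.0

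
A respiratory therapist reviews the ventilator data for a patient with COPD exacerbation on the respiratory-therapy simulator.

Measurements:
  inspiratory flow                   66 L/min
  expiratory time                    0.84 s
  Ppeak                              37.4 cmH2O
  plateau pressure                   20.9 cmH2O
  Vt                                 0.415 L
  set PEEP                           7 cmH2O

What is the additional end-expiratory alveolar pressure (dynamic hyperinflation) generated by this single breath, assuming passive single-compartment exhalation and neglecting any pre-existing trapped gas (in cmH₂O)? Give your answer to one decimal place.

2.1

Flow: 66 L/min ÷ 60 = 1.1 L/s.
R = (PIP − Pplat)/V̇ = (37.4 − 20.9) / 1.1 = 16.5/1.1 = 15.0 cmH2O·s/L.
C = Vt/(Pplat − PEEP) = 415.0 / (20.9 − 7) = 415.0/13.9 = 29.856 mL/cmH2O.
τ = R × C = 15.0 × 0.02986 L/cmH2O = 0.4479 s.
Fraction remaining = e^(−Te/τ) = e^(−0.84/0.4479) = 0.1533; trapped volume = 415.0 × 0.1533 = 63.62 mL.
Additional alveolar pressure from trapping ≈ V_trapped / C = 63.62 / 29.856 = 2.131 cmH2O.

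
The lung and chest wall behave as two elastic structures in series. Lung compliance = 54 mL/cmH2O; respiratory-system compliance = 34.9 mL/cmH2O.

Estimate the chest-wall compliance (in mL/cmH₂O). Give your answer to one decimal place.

98.7

1/Ccw = 1/Crs − 1/CL.
1/Ccw = 1/34.9 − 1/54 = 0.01013.
Ccw = 98.717 mL/cmH2O.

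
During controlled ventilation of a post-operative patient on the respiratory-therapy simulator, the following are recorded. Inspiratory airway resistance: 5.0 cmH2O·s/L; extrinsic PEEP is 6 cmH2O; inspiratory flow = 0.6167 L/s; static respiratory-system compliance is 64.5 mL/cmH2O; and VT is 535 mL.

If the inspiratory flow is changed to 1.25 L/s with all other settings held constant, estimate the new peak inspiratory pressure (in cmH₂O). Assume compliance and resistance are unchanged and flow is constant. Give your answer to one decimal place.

PIP = Vt/C + R·V̇ + PEEP (constant-flow equation of motion).
Only the resistive term changes: ΔPIP = R × ΔV̇ = 5.0 × (1.25 − 0.6167) = 5.0 × 0.6333 = 3.167 cmH2O.
Original PIP = 535/64.5 + 5.0×0.6167 + 6 = 17.378 cmH2O; new PIP = 17.378 + (3.167) = 20.545 cmH2O.

20.5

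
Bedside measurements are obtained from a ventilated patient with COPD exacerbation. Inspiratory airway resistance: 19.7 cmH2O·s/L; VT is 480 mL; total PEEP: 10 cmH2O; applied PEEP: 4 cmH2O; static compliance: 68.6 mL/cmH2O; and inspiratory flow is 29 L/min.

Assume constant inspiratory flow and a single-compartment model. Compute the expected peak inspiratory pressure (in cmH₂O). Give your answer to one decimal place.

26.5

Flow: 29 L/min ÷ 60 = 0.4833 L/s.
Total PEEP = 10 cmH2O (set 4 + intrinsic 6); this is the baseline alveolar pressure.
Equation of motion (constant flow): PIP = Vt/C + R·V̇ + PEEP.
PIP = 480/68.6 + 19.7×0.4833 + 10 = 6.997 + 9.521 + 10 = 26.518 cmH2O.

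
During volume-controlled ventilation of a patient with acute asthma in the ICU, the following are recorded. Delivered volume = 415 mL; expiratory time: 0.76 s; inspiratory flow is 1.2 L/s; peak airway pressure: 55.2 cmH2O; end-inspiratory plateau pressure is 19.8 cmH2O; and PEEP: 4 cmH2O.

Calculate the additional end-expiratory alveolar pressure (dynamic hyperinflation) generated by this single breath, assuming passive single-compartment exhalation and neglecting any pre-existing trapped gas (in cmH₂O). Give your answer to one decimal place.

5.9

R = (PIP − Pplat)/V̇ = (55.2 − 19.8) / 1.2 = 35.4/1.2 = 29.5 cmH2O·s/L.
C = Vt/(Pplat − PEEP) = 415.0 / (19.8 − 4) = 415.0/15.8 = 26.266 mL/cmH2O.
τ = R × C = 29.5 × 0.02627 L/cmH2O = 0.775 s.
Fraction remaining = e^(−Te/τ) = e^(−0.76/0.775) = 0.3751; trapped volume = 415.0 × 0.3751 = 155.67 mL.
Additional alveolar pressure from trapping ≈ V_trapped / C = 155.67 / 26.266 = 5.927 cmH2O.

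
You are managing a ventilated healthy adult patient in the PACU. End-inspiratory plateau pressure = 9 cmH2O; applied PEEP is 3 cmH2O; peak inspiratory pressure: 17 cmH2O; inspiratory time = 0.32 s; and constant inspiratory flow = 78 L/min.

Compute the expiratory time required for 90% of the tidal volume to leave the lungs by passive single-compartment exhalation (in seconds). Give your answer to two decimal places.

0.98

Flow: 78 L/min ÷ 60 = 1.3 L/s.
Vt = flow × Ti = 1.3 L/s × 0.32 s × 1000 mL/L = 416.0 mL.
R = (PIP − Pplat)/V̇ = (17 − 9) / 1.3 = 8.0/1.3 = 6.154 cmH2O·s/L.
C = Vt/(Pplat − PEEP) = 416.0 / (9 − 3) = 416.0/6.0 = 69.333 mL/cmH2O.
τ = R × C = 6.154 × 0.06933 L/cmH2O = 0.4267 s.
t = −τ·ln(1 − 0.90) = −0.4267·ln(0.1) = 0.9825 s.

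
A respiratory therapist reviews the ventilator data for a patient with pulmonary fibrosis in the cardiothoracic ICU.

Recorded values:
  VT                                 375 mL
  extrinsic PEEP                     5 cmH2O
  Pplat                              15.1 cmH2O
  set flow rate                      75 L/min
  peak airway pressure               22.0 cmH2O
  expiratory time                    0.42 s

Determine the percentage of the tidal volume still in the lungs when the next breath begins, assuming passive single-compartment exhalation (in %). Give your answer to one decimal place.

Flow: 75 L/min ÷ 60 = 1.25 L/s.
R = (PIP − Pplat)/V̇ = (22.0 − 15.1) / 1.25 = 6.9/1.25 = 5.52 cmH2O·s/L.
C = Vt/(Pplat − PEEP) = 375.0 / (15.1 − 5) = 375.0/10.1 = 37.129 mL/cmH2O.
τ = R × C = 5.52 × 0.03713 L/cmH2O = 0.205 s.
Fraction remaining at end-expiration = e^(−Te/τ) = e^(−0.42/0.205) = 0.1289 → 12.89%.

12.9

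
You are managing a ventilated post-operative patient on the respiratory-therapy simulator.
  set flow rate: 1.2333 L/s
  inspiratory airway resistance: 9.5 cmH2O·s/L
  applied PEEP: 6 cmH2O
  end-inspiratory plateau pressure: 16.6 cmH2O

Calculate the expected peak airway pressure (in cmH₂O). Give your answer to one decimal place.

PIP = Pplat + Raw × flow = 16.6 + 9.5 × 1.2333 = 16.6 + 11.716 = 28.316 cmH2O.

28.3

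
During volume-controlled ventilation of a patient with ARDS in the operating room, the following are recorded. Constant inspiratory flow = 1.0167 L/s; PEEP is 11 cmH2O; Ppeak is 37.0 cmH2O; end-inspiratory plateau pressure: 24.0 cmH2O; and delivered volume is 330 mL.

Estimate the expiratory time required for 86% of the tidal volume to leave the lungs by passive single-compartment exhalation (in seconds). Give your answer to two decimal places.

R = (PIP − Pplat)/V̇ = (37.0 − 24.0) / 1.0167 = 13.0/1.0167 = 12.786 cmH2O·s/L.
C = Vt/(Pplat − PEEP) = 330.0 / (24.0 − 11) = 330.0/13.0 = 25.385 mL/cmH2O.
τ = R × C = 12.786 × 0.02539 L/cmH2O = 0.3246 s.
t = −τ·ln(1 − 0.86) = −0.3246·ln(0.14) = 0.6382 s.

0.64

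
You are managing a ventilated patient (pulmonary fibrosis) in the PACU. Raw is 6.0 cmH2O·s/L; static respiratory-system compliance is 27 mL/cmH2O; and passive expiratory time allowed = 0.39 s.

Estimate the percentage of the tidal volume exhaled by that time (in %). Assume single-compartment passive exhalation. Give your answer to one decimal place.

τ = R × C = 6.0 × 27 mL/cmH2O = 6.0 × 0.027 L/cmH2O = 0.162 s.
Passive exhalation: V(t)/V₀ = e^(−t/τ) = e^(−0.39/0.162) = 0.09005.
Fraction exhaled = 1 − 0.09005 = 0.91 → 91.0%.

91.0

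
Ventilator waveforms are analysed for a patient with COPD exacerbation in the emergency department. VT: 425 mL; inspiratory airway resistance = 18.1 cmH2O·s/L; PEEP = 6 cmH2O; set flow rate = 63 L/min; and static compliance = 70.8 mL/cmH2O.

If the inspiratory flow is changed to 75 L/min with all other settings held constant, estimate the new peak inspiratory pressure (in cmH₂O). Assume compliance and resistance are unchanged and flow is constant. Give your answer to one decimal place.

Flow: 63 L/min ÷ 60 = 1.05 L/s.
New flow: 75 L/min ÷ 60 = 1.25 L/s.
PIP = Vt/C + R·V̇ + PEEP (constant-flow equation of motion).
Only the resistive term changes: ΔPIP = R × ΔV̇ = 18.1 × (1.25 − 1.05) = 18.1 × 0.2 = 3.62 cmH2O.
Original PIP = 425/70.8 + 18.1×1.05 + 6 = 31.008 cmH2O; new PIP = 31.008 + (3.62) = 34.628 cmH2O.

34.6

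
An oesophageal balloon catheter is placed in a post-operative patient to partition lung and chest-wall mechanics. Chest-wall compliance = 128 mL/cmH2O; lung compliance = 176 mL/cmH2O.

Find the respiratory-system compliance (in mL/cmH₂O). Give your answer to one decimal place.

74.1

Lung and chest wall are elastances in series: 1/Crs = 1/CL + 1/Ccw.
1/Crs = 1/176 + 1/128 = 0.01349.
Crs = 74.129 mL/cmH2O.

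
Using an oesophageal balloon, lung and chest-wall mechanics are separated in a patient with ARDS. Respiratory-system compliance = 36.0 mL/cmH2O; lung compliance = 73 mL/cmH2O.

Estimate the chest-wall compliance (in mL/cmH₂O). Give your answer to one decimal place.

71.0

1/Ccw = 1/Crs − 1/CL.
1/Ccw = 1/36.0 − 1/73 = 0.01408.
Ccw = 71.023 mL/cmH2O.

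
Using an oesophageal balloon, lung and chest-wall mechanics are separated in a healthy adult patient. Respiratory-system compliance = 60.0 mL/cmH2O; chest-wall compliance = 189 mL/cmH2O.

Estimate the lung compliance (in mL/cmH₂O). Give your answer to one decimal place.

87.9

1/CL = 1/Crs − 1/Ccw.
1/CL = 1/60.0 − 1/189 = 0.01138.
CL = 87.873 mL/cmH2O.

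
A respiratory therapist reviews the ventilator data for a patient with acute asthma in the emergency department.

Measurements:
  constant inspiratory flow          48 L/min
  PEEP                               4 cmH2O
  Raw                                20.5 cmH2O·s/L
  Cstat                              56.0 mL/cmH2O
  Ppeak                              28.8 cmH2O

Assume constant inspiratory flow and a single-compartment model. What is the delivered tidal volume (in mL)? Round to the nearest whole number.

Flow: 48 L/min ÷ 60 = 0.8 L/s.
Equation of motion (constant flow): PIP = Vt/C + R·V̇ + PEEP.
Vt/C = PIP − R·V̇ − PEEP = 28.8 − 16.4 − 4 = 8.4 cmH2O.
Vt = C × 8.4 = 56.0 × 8.4 = 470.4 mL.

470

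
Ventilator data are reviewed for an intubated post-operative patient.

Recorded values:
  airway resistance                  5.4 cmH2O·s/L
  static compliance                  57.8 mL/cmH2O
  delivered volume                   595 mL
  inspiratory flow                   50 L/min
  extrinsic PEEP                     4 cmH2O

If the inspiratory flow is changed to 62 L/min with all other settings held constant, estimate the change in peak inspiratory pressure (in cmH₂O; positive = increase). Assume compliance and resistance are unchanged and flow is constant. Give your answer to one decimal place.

Flow: 50 L/min ÷ 60 = 0.8333 L/s.
New flow: 62 L/min ÷ 60 = 1.0333 L/s.
PIP = Vt/C + R·V̇ + PEEP (constant-flow equation of motion).
Only the resistive term changes: ΔPIP = R × ΔV̇ = 5.4 × (1.0333 − 0.8333) = 5.4 × 0.2 = 1.08 cmH2O.

1.1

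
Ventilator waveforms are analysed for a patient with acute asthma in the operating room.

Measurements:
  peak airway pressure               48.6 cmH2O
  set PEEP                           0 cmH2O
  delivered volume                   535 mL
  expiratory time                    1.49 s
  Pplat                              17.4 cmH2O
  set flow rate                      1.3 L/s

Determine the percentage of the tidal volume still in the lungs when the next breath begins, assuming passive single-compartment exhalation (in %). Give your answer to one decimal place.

R = (PIP − Pplat)/V̇ = (48.6 − 17.4) / 1.3 = 31.2/1.3 = 24.0 cmH2O·s/L.
C = Vt/(Pplat − PEEP) = 535.0 / (17.4 − 0) = 535.0/17.4 = 30.747 mL/cmH2O.
τ = R × C = 24.0 × 0.03075 L/cmH2O = 0.738 s.
Fraction remaining at end-expiration = e^(−Te/τ) = e^(−1.49/0.738) = 0.1328 → 13.28%.

13.3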